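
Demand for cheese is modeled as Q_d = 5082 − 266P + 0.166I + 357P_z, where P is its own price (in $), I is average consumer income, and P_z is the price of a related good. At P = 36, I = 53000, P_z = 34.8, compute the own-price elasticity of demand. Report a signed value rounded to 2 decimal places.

-0.57

At the given values, Q_d = 5082 − 266(36) + 0.166(53000) + 357(34.8) = 16727.6.
∂Q_d/∂P = −266.
E = (-266) × (36/16727.6) = -0.5724…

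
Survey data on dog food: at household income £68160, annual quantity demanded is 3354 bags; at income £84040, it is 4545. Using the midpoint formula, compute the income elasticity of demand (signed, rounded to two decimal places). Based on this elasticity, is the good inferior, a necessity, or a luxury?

%ΔQ = (4545 − 3354)/[( 3354 + 4545)/2] = 1191/3949.5 = 0.301557…
%ΔIncome = (84040 − 68160)/[( 68160 + 84040)/2] = 15880/76100 = 0.208672…
E_income = (1191/3949.5) / (15880/76100) = 1.4451…
E_income > 1 ⇒ normal good, luxury.

1.45; luxury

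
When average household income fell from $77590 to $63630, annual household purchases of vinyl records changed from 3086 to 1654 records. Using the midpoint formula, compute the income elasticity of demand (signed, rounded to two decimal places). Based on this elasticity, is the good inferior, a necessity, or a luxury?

3.06; luxury

%ΔQ = (1654 − 3086)/[( 3086 + 1654)/2] = -1432/2370 = -0.604219…
%ΔIncome = (63630 − 77590)/[( 77590 + 63630)/2] = -13960/70610 = -0.197705…
E_income = (-1432/2370) / (-13960/70610) = 3.0561…
E_income > 1 ⇒ normal good, luxury.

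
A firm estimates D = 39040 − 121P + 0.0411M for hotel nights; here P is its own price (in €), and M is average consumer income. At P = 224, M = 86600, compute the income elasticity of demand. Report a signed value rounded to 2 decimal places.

0.23

At the given values, D = 39040 − 121(224) + 0.0411(86600) = 15495.26.
∂D/∂M = 0.0411.
E = (0.0411) × (86600/15495.26) = 0.2296…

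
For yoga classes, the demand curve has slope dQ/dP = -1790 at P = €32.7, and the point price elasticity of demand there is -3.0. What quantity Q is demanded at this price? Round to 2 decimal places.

Ed = (dQ/dP)·(P/Q) ⇒ Q = (dQ/dP)·P/Ed = (-1790)·32.7/(-3.0) = 19511

19511.00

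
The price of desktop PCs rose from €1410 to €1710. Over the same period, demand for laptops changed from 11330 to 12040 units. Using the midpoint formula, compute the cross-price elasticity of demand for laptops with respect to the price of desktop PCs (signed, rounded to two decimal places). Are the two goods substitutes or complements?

%ΔQ_{laptops} = (12040 − 11330)/avg = 710/11685 = 0.060761…
%ΔP_{desktop PCs} = (1710 − 1410)/avg = 300/1560 = 0.192307…
E_cross = (710/11685) / (300/1560) = 0.3159…
E_cross > 0 ⇒ the goods are substitutes.

0.32; substitutes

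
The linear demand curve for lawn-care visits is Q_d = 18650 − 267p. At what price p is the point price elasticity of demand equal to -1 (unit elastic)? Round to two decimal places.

Ed = −267p/(18650 − 267p). Set this equal to -1:
267p = 1·(18650 − 267p) ⇒ 267p(1 + 1) = 1·18650
p = 1·18650 / (267·2) = 34.9250…

34.93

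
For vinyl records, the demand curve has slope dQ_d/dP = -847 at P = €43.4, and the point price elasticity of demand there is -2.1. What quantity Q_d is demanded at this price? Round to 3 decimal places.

Ed = (dQ_d/dP)·(P/Q_d) ⇒ Q_d = (dQ_d/dP)·P/Ed = (-847)·43.4/(-2.1) = 17504.66666…

17504.667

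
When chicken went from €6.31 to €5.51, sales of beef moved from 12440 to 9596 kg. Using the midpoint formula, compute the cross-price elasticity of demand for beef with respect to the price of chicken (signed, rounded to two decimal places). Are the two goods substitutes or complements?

1.91; substitutes

%ΔQ_{beef} = (9596 − 12440)/avg = -2844/11018 = -0.258123…
%ΔP_{chicken} = (5.51 − 6.31)/avg = -0.8/5.91 = -0.135363…
E_cross = (-2844/11018) / (-0.8/5.91) = 1.9068…
E_cross > 0 ⇒ the goods are substitutes.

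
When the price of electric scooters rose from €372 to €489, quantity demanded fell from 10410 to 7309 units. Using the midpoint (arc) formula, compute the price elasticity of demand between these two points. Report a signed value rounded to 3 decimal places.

%ΔQ = (7309 − 10410) / [(10410 + 7309)/2] = -3101/8859.5 = -0.350019…
%ΔP = (489 − 372) / [(372 + 489)/2] = 117/430.5 = 0.271777…
Arc Ed = %ΔQ / %ΔP = (-3101/8859.5) / (117/430.5) = -1.28789…

-1.288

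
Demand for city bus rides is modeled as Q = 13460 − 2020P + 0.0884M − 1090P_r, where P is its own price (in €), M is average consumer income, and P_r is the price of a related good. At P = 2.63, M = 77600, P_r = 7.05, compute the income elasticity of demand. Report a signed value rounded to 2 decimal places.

0.94

At the given values, Q = 13460 − 2020(2.63) + 0.0884(77600) − 1090(7.05) = 7322.74.
∂Q/∂M = 0.0884.
E = (0.0884) × (77600/7322.74) = 0.9367…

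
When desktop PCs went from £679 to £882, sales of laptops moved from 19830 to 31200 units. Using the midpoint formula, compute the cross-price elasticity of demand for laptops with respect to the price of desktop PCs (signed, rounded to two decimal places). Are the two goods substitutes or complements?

%ΔQ_{laptops} = (31200 − 19830)/avg = 11370/25515 = 0.445620…
%ΔP_{desktop PCs} = (882 − 679)/avg = 203/780.5 = 0.260089…
E_cross = (11370/25515) / (203/780.5) = 1.7133…
E_cross > 0 ⇒ the goods are substitutes.

1.71; substitutes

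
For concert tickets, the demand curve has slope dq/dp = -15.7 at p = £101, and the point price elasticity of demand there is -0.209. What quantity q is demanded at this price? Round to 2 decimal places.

7587.08

Ed = (dq/dp)·(p/q) ⇒ q = (dq/dp)·p/Ed = (-15.7)·101/(-0.209) = 7587.0813…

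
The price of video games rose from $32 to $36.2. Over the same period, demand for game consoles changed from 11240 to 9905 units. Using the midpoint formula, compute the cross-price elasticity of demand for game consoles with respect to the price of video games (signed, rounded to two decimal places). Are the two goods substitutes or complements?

-1.03; complements

%ΔQ_{game consoles} = (9905 − 11240)/avg = -1335/10572.5 = -0.126270…
%ΔP_{video games} = (36.2 − 32)/avg = 4.2/34.1 = 0.123167…
E_cross = (-1335/10572.5) / (4.2/34.1) = -1.0252…
E_cross < 0 ⇒ the goods are complements.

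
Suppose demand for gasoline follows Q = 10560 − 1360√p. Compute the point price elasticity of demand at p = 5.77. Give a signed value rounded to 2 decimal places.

-0.22

dQ/dp = −1360/(2√p) = -283.088. At p = 5.77, Q = 7293.17.
Ed = (dQ/dp)·(p/Q) = (-283.088) × (5.77/7293.17) = -0.2239…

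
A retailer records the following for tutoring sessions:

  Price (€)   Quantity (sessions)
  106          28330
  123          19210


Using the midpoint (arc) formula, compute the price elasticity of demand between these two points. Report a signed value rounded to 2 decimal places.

-2.58

%ΔQ = (19210 − 28330) / [(28330 + 19210)/2] = -9120/23770 = -0.383676…
%ΔP = (123 − 106) / [(106 + 123)/2] = 17/114.5 = 0.148471…
Arc Ed = %ΔQ / %ΔP = (-9120/23770) / (17/114.5) = -2.5841…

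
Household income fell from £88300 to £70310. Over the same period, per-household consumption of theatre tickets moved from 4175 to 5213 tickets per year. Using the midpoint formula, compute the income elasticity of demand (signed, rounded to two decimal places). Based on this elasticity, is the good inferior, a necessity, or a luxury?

-0.97; inferior

%ΔQ = (5213 − 4175)/[( 4175 + 5213)/2] = 1038/4694 = 0.221133…
%ΔIncome = (70310 − 88300)/[( 88300 + 70310)/2] = -17990/79305 = -0.226845…
E_income = (1038/4694) / (-17990/79305) = -0.9748…
E_income < 0 ⇒ inferior good.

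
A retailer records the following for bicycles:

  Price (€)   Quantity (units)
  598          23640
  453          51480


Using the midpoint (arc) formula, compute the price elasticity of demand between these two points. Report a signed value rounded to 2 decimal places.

-2.69

%ΔQ = (51480 − 23640) / [(23640 + 51480)/2] = 27840/37560 = 0.741214…
%ΔP = (453 − 598) / [(598 + 453)/2] = -145/525.5 = -0.275927…
Arc Ed = %ΔQ / %ΔP = (27840/37560) / (-145/525.5) = -2.6862…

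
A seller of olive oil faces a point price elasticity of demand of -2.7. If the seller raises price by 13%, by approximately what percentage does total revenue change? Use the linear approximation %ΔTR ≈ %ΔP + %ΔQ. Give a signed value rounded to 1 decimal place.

-22.1%

%ΔQ ≈ Ed × %ΔP = (-2.7) × (+13%) = -35.1000%
%ΔTR ≈ %ΔP + %ΔQ = (+13%) + (-35.1000%) = -22.1000%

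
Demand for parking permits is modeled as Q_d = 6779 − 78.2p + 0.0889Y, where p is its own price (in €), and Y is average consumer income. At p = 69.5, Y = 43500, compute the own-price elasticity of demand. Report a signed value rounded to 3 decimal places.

At the given values, Q_d = 6779 − 78.2(69.5) + 0.0889(43500) = 5211.25.
∂Q_d/∂p = −78.2.
E = (-78.2) × (69.5/5211.25) = -1.04291…

-1.043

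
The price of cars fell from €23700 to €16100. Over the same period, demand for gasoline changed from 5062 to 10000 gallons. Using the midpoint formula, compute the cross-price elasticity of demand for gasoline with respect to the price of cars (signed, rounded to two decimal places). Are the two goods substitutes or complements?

%ΔQ_{gasoline} = (10000 − 5062)/avg = 4938/7531 = 0.655689…
%ΔP_{cars} = (16100 − 23700)/avg = -7600/19900 = -0.381909…
E_cross = (4938/7531) / (-7600/19900) = -1.7168…
E_cross < 0 ⇒ the goods are complements.

-1.72; complements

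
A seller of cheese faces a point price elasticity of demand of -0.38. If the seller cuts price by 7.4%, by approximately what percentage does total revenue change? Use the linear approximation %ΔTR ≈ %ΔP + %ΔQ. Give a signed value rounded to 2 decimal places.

%ΔQ ≈ Ed × %ΔP = (-0.38) × (-7.4%) = +2.8120%
%ΔTR ≈ %ΔP + %ΔQ = (-7.4%) + (+2.8120%) = -4.5880%

-4.59%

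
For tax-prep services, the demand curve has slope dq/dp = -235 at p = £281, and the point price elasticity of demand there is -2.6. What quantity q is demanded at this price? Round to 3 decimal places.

Ed = (dq/dp)·(p/q) ⇒ q = (dq/dp)·p/Ed = (-235)·281/(-2.6) = 25398.07692…

25398.077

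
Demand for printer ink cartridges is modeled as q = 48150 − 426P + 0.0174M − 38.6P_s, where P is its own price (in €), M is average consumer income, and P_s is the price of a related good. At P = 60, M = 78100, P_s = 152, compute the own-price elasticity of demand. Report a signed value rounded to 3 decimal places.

At the given values, q = 48150 − 426(60) + 0.0174(78100) − 38.6(152) = 18081.74.
∂q/∂P = −426.
E = (-426) × (60/18081.74) = -1.41358…

-1.414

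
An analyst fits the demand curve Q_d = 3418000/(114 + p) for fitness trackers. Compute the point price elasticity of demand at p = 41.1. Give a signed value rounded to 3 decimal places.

-0.265

dQ_d/dp = −3418000/(114 + p)² = -142.085. At p = 41.1, Q_d = 22037.4.
Ed = (dQ_d/dp)·(p/Q_d) = (-142.085) × (41.1/22037.4) = -0.26499…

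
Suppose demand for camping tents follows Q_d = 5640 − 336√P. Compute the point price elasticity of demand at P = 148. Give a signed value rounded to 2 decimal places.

dQ_d/dP = −336/(2√P) = -13.8095. At P = 148, Q_d = 1552.38.
Ed = (dQ_d/dP)·(P/Q_d) = (-13.8095) × (148/1552.38) = -1.3165…

-1.32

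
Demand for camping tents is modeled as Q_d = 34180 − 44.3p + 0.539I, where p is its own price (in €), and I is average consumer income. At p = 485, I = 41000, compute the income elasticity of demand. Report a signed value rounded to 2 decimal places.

At the given values, Q_d = 34180 − 44.3(485) + 0.539(41000) = 34793.5.
∂Q_d/∂I = 0.539.
E = (0.539) × (41000/34793.5) = 0.6351…

0.64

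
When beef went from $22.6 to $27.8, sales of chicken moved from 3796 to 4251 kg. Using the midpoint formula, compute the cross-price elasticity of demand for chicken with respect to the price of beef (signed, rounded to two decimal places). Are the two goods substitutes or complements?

%ΔQ_{chicken} = (4251 − 3796)/avg = 455/4023.5 = 0.113085…
%ΔP_{beef} = (27.8 − 22.6)/avg = 5.2/25.2 = 0.206349…
E_cross = (455/4023.5) / (5.2/25.2) = 0.5480…
E_cross > 0 ⇒ the goods are substitutes.

0.55; substitutes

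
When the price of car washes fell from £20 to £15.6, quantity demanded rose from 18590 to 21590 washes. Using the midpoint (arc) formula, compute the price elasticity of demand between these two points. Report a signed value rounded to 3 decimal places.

%ΔQ = (21590 − 18590) / [(18590 + 21590)/2] = 3000/20090 = 0.149328…
%ΔP = (15.6 − 20) / [(20 + 15.6)/2] = -4.4/17.8 = -0.247191…
Arc Ed = %ΔQ / %ΔP = (3000/20090) / (-4.4/17.8) = -0.60409…

-0.604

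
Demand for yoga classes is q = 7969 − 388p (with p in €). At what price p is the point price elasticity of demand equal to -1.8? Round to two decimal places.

Ed = −388p/(7969 − 388p). Set this equal to -1.8:
388p = 1.8·(7969 − 388p) ⇒ 388p(1 + 1.8) = 1.8·7969
p = 1.8·7969 / (388·2.8) = 13.2034…

13.20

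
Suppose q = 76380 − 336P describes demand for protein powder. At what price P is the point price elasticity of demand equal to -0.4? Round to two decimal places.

Ed = −336P/(76380 − 336P). Set this equal to -0.4:
336P = 0.4·(76380 − 336P) ⇒ 336P(1 + 0.4) = 0.4·76380
P = 0.4·76380 / (336·1.4) = 64.9489…

64.95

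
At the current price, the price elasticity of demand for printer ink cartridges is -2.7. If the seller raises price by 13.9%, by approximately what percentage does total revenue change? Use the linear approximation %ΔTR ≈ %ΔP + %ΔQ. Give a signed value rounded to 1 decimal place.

%ΔQ ≈ Ed × %ΔP = (-2.7) × (+13.9%) = -37.5300%
%ΔTR ≈ %ΔP + %ΔQ = (+13.9%) + (-37.5300%) = -23.6300%

-23.6%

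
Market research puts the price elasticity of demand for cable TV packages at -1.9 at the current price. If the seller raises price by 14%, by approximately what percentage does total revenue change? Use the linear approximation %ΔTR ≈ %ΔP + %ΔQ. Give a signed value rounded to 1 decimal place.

-12.6%

%ΔQ ≈ Ed × %ΔP = (-1.9) × (+14%) = -26.6000%
%ΔTR ≈ %ΔP + %ΔQ = (+14%) + (-26.6000%) = -12.6000%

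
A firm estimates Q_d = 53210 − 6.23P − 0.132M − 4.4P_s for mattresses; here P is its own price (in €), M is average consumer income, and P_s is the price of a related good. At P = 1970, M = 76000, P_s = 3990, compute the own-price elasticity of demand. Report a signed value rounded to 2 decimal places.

At the given values, Q_d = 53210 − 6.23(1970) − 0.132(76000) − 4.4(3990) = 13348.9.
∂Q_d/∂P = −6.23.
E = (-6.23) × (1970/13348.9) = -0.9194…

-0.92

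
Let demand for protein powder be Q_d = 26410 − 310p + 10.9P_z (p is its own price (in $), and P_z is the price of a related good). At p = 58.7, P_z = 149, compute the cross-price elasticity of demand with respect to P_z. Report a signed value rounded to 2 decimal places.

0.17

At the given values, Q_d = 26410 − 310(58.7) + 10.9(149) = 9837.1.
∂Q_d/∂P_z = 10.9.
E = (10.9) × (149/9837.1) = 0.1650…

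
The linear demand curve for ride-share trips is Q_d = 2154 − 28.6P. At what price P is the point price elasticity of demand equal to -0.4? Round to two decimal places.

Ed = −28.6P/(2154 − 28.6P). Set this equal to -0.4:
28.6P = 0.4·(2154 − 28.6P) ⇒ 28.6P(1 + 0.4) = 0.4·2154
P = 0.4·2154 / (28.6·1.4) = 21.5184…

21.52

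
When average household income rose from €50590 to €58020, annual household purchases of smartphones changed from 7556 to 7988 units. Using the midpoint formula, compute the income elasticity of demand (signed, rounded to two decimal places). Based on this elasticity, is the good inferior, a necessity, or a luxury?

%ΔQ = (7988 − 7556)/[( 7556 + 7988)/2] = 432/7772 = 0.055584…
%ΔIncome = (58020 − 50590)/[( 50590 + 58020)/2] = 7430/54305 = 0.136819…
E_income = (432/7772) / (7430/54305) = 0.4062…
0 < E_income < 1 ⇒ normal good, necessity.

0.41; necessity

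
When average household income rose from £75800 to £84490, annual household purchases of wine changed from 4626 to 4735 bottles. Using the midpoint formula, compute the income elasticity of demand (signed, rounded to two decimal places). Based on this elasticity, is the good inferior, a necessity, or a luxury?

0.21; necessity

%ΔQ = (4735 − 4626)/[( 4626 + 4735)/2] = 109/4680.5 = 0.023288…
%ΔIncome = (84490 − 75800)/[( 75800 + 84490)/2] = 8690/80145 = 0.108428…
E_income = (109/4680.5) / (8690/80145) = 0.2147…
0 < E_income < 1 ⇒ normal good, necessity.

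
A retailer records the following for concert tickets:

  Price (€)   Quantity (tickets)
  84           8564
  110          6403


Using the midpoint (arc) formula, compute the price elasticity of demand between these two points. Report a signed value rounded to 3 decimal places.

%ΔQ = (6403 − 8564) / [(8564 + 6403)/2] = -2161/7483.5 = -0.288768…
%ΔP = (110 − 84) / [(84 + 110)/2] = 26/97 = 0.268041…
Arc Ed = %ΔQ / %ΔP = (-2161/7483.5) / (26/97) = -1.07732…

-1.077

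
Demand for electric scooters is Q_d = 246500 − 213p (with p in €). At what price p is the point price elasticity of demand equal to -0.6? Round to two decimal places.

433.98

Ed = −213p/(246500 − 213p). Set this equal to -0.6:
213p = 0.6·(246500 − 213p) ⇒ 213p(1 + 0.6) = 0.6·246500
p = 0.6·246500 / (213·1.6) = 433.9788…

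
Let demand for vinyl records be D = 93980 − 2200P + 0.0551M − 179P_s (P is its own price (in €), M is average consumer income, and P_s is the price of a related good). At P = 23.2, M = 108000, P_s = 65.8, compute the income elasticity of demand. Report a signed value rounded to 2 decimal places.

At the given values, D = 93980 − 2200(23.2) + 0.0551(108000) − 179(65.8) = 37112.6.
∂D/∂M = 0.0551.
E = (0.0551) × (108000/37112.6) = 0.1603…

0.16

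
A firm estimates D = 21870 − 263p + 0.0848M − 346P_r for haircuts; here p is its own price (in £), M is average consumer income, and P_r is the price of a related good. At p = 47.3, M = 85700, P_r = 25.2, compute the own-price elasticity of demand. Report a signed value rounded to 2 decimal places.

At the given values, D = 21870 − 263(47.3) + 0.0848(85700) − 346(25.2) = 7978.26.
∂D/∂p = −263.
E = (-263) × (47.3/7978.26) = -1.5592…

-1.56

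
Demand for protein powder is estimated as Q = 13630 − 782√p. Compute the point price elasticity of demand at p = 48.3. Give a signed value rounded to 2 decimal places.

dQ/dp = −782/(2√p) = -56.2604. At p = 48.3, Q = 8195.24.
Ed = (dQ/dp)·(p/Q) = (-56.2604) × (48.3/8195.24) = -0.3315…

-0.33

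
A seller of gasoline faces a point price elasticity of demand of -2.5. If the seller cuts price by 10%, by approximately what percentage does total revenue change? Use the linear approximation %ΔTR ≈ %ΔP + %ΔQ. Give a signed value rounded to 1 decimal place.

%ΔQ ≈ Ed × %ΔP = (-2.5) × (-10%) = +25.0000%
%ΔTR ≈ %ΔP + %ΔQ = (-10%) + (+25.0000%) = +15.0000%

+15.0%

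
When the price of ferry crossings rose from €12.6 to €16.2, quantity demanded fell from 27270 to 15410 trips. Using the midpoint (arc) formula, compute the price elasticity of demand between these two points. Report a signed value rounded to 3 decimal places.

-2.223

%ΔQ = (15410 − 27270) / [(27270 + 15410)/2] = -11860/21340 = -0.555763…
%ΔP = (16.2 − 12.6) / [(12.6 + 16.2)/2] = 3.6/14.4 = 0.25
Arc Ed = %ΔQ / %ΔP = (-11860/21340) / (3.6/14.4) = -2.22305…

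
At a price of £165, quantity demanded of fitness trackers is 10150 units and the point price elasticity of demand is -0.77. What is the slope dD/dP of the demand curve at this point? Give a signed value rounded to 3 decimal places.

Ed = (dD/dP)·(P/D) ⇒ dD/dP = Ed·D/P = (-0.77)·10150/165 = -47.36666…

-47.367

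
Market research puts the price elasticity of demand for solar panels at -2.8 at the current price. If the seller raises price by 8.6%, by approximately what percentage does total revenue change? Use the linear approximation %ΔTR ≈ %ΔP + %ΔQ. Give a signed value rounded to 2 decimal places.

%ΔQ ≈ Ed × %ΔP = (-2.8) × (+8.6%) = -24.0800%
%ΔTR ≈ %ΔP + %ΔQ = (+8.6%) + (-24.0800%) = -15.4800%

-15.48%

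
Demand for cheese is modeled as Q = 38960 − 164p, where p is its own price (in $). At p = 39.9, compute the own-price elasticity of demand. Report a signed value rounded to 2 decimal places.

At the given values, Q = 38960 − 164(39.9) = 32416.4.
∂Q/∂p = −164.
E = (-164) × (39.9/32416.4) = -0.2018…

-0.20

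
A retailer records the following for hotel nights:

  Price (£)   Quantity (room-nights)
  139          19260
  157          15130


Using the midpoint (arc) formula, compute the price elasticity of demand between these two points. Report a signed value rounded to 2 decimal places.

%ΔQ = (15130 − 19260) / [(19260 + 15130)/2] = -4130/17195 = -0.240186…
%ΔP = (157 − 139) / [(139 + 157)/2] = 18/148 = 0.121621…
Arc Ed = %ΔQ / %ΔP = (-4130/17195) / (18/148) = -1.9748…

-1.97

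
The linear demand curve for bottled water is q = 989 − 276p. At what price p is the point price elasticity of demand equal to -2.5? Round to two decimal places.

Ed = −276p/(989 − 276p). Set this equal to -2.5:
276p = 2.5·(989 − 276p) ⇒ 276p(1 + 2.5) = 2.5·989
p = 2.5·989 / (276·3.5) = 2.5595…

2.56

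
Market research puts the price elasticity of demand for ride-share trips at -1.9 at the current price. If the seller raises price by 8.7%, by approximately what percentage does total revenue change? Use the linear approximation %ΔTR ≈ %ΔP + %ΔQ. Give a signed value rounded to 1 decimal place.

%ΔQ ≈ Ed × %ΔP = (-1.9) × (+8.7%) = -16.5300%
%ΔTR ≈ %ΔP + %ΔQ = (+8.7%) + (-16.5300%) = -7.8300%

-7.8%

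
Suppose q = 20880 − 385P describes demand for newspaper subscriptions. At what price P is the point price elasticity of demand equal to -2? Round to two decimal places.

Ed = −385P/(20880 − 385P). Set this equal to -2:
385P = 2·(20880 − 385P) ⇒ 385P(1 + 2) = 2·20880
P = 2·20880 / (385·3) = 36.1558…

36.16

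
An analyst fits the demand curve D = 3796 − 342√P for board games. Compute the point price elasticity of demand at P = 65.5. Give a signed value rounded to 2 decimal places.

dD/dP = −342/(2√P) = -21.1288. At P = 65.5, D = 1028.12.
Ed = (dD/dP)·(P/D) = (-21.1288) × (65.5/1028.12) = -1.3460…

-1.35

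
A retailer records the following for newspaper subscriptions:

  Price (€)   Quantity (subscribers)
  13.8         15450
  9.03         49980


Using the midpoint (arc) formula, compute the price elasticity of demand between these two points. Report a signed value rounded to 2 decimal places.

-2.53

%ΔQ = (49980 − 15450) / [(15450 + 49980)/2] = 34530/32715 = 1.055479…
%ΔP = (9.03 − 13.8) / [(13.8 + 9.03)/2] = -4.77/11.415 = -0.417871…
Arc Ed = %ΔQ / %ΔP = (34530/32715) / (-4.77/11.415) = -2.5258…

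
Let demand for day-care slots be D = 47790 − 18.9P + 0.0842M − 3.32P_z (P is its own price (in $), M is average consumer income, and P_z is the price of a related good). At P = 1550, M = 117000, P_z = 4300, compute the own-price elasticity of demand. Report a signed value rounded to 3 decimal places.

At the given values, D = 47790 − 18.9(1550) + 0.0842(117000) − 3.32(4300) = 14070.4.
∂D/∂P = −18.9.
E = (-18.9) × (1550/14070.4) = -2.08203…

-2.082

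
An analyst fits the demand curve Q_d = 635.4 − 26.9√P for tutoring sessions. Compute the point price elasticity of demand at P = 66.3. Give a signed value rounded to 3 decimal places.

dQ_d/dP = −26.9/(2√P) = -1.65183. At P = 66.3, Q_d = 416.367.
Ed = (dQ_d/dP)·(P/Q_d) = (-1.65183) × (66.3/416.367) = -0.26302…

-0.263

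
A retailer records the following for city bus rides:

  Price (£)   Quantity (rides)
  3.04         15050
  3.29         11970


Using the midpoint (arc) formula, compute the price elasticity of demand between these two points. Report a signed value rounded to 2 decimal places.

-2.89

%ΔQ = (11970 − 15050) / [(15050 + 11970)/2] = -3080/13510 = -0.227979…
%ΔP = (3.29 − 3.04) / [(3.04 + 3.29)/2] = 0.25/3.165 = 0.078988…
Arc Ed = %ΔQ / %ΔP = (-3080/13510) / (0.25/3.165) = -2.8862…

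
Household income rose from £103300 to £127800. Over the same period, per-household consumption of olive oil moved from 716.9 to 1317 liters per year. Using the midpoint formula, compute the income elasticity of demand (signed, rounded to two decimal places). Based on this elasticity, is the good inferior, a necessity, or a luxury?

%ΔQ = (1317 − 716.9)/[( 716.9 + 1317)/2] = 600.1/1016.95 = 0.590097…
%ΔIncome = (127800 − 103300)/[( 103300 + 127800)/2] = 24500/115550 = 0.212029…
E_income = (600.1/1016.95) / (24500/115550) = 2.7830…
E_income > 1 ⇒ normal good, luxury.

2.78; luxury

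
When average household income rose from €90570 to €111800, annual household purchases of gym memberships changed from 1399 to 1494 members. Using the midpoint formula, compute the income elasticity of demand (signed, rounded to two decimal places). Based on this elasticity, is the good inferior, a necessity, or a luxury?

0.31; necessity

%ΔQ = (1494 − 1399)/[( 1399 + 1494)/2] = 95/1446.5 = 0.065675…
%ΔIncome = (111800 − 90570)/[( 90570 + 111800)/2] = 21230/101185 = 0.209813…
E_income = (95/1446.5) / (21230/101185) = 0.3130…
0 < E_income < 1 ⇒ normal good, necessity.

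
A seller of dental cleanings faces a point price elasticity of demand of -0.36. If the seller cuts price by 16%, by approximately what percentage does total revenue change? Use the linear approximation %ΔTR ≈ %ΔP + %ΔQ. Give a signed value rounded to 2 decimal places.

-10.24%

%ΔQ ≈ Ed × %ΔP = (-0.36) × (-16%) = +5.7600%
%ΔTR ≈ %ΔP + %ΔQ = (-16%) + (+5.7600%) = -10.2400%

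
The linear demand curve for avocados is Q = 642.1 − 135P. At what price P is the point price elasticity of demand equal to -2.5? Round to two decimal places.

Ed = −135P/(642.1 − 135P). Set this equal to -2.5:
135P = 2.5·(642.1 − 135P) ⇒ 135P(1 + 2.5) = 2.5·642.1
P = 2.5·642.1 / (135·3.5) = 3.3973…

3.40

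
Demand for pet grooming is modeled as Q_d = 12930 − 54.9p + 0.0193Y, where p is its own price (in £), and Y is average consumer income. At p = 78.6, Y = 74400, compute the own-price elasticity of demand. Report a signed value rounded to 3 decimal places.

-0.429

At the given values, Q_d = 12930 − 54.9(78.6) + 0.0193(74400) = 10050.78.
∂Q_d/∂p = −54.9.
E = (-54.9) × (78.6/10050.78) = -0.42933…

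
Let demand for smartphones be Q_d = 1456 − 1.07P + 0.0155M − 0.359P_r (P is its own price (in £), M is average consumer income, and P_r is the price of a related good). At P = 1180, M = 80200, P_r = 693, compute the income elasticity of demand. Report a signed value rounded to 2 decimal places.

1.05

At the given values, Q_d = 1456 − 1.07(1180) + 0.0155(80200) − 0.359(693) = 1187.713.
∂Q_d/∂M = 0.0155.
E = (0.0155) × (80200/1187.713) = 1.0466…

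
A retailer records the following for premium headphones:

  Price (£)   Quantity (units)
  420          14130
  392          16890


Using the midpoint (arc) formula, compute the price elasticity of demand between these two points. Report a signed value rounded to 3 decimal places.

%ΔQ = (16890 − 14130) / [(14130 + 16890)/2] = 2760/15510 = 0.177949…
%ΔP = (392 − 420) / [(420 + 392)/2] = -28/406 = -0.068965…
Arc Ed = %ΔQ / %ΔP = (2760/15510) / (-28/406) = -2.58027…

-2.580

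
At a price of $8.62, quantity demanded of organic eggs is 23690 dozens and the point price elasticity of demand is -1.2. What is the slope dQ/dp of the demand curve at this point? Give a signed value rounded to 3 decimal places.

-3297.912

Ed = (dQ/dp)·(p/Q) ⇒ dQ/dp = Ed·Q/p = (-1.2)·23690/8.62 = -3297.91183…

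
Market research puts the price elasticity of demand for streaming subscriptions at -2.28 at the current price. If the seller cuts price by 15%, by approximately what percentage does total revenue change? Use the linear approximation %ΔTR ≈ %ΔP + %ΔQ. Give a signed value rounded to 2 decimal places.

%ΔQ ≈ Ed × %ΔP = (-2.28) × (-15%) = +34.2000%
%ΔTR ≈ %ΔP + %ΔQ = (-15%) + (+34.2000%) = +19.2000%

+19.20%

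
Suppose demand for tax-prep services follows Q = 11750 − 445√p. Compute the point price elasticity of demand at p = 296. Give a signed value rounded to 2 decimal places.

-0.94

dQ/dp = −445/(2√p) = -12.9325. At p = 296, Q = 4093.93.
Ed = (dQ/dp)·(p/Q) = (-12.9325) × (296/4093.93) = -0.9350…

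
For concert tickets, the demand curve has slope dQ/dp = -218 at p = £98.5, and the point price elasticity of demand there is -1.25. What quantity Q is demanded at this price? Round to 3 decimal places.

17178.400

Ed = (dQ/dp)·(p/Q) ⇒ Q = (dQ/dp)·p/Ed = (-218)·98.5/(-1.25) = 17178.4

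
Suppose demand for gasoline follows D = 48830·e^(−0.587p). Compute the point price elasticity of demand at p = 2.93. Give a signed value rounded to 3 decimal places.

-1.720

dD/dp = −0.587·D = -5133.07. At p = 2.93, D = 8744.59.
Ed = (dD/dp)·(p/D) = (-5133.07) × (2.93/8744.59) = -1.71991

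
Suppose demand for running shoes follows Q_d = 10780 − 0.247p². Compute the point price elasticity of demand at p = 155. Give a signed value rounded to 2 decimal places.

-2.45

dQ_d/dp = −2·0.247·p = -76.57. At p = 155, Q_d = 4845.825.
Ed = (dQ_d/dp)·(p/Q_d) = (-76.57) × (155/4845.825) = -2.4491…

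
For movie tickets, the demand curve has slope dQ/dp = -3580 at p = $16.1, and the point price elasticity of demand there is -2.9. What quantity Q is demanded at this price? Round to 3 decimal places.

19875.172

Ed = (dQ/dp)·(p/Q) ⇒ Q = (dQ/dp)·p/Ed = (-3580)·16.1/(-2.9) = 19875.17241…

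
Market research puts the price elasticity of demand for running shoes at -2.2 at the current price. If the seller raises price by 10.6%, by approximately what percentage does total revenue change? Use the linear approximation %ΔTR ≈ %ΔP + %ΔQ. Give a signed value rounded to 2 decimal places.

%ΔQ ≈ Ed × %ΔP = (-2.2) × (+10.6%) = -23.3200%
%ΔTR ≈ %ΔP + %ΔQ = (+10.6%) + (-23.3200%) = -12.7200%

-12.72%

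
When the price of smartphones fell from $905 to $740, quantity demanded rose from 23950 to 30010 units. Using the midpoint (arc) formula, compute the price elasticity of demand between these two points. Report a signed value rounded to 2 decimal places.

%ΔQ = (30010 − 23950) / [(23950 + 30010)/2] = 6060/26980 = 0.224610…
%ΔP = (740 − 905) / [(905 + 740)/2] = -165/822.5 = -0.200607…
Arc Ed = %ΔQ / %ΔP = (6060/26980) / (-165/822.5) = -1.1196…

-1.12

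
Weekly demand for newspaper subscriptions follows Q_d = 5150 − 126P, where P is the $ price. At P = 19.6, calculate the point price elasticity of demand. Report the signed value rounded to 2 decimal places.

-0.92

dQ_d/dP = −126. At P = 19.6, Q_d = 5150 − 126(19.6) = 2680.4.
Ed = (dQ_d/dP)·(P/Q_d) = −126 × (19.6/2680.4) = -0.9213…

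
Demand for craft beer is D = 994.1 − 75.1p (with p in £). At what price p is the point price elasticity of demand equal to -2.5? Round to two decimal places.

Ed = −75.1p/(994.1 − 75.1p). Set this equal to -2.5:
75.1p = 2.5·(994.1 − 75.1p) ⇒ 75.1p(1 + 2.5) = 2.5·994.1
p = 2.5·994.1 / (75.1·3.5) = 9.4550…

9.46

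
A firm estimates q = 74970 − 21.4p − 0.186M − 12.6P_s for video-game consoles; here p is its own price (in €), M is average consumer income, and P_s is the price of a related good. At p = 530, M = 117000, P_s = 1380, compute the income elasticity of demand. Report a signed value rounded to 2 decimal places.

-0.89

At the given values, q = 74970 − 21.4(530) − 0.186(117000) − 12.6(1380) = 24478.
∂q/∂M = -0.186.
E = (-0.186) × (117000/24478) = -0.8890…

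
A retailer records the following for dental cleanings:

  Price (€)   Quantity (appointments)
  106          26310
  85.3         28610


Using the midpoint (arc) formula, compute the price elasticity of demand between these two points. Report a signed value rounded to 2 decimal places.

%ΔQ = (28610 − 26310) / [(26310 + 28610)/2] = 2300/27460 = 0.083758…
%ΔP = (85.3 − 106) / [(106 + 85.3)/2] = -20.7/95.65 = -0.216414…
Arc Ed = %ΔQ / %ΔP = (2300/27460) / (-20.7/95.65) = -0.3870…

-0.39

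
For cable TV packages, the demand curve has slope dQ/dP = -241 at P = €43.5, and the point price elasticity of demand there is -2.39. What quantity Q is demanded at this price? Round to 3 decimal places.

Ed = (dQ/dP)·(P/Q) ⇒ Q = (dQ/dP)·P/Ed = (-241)·43.5/(-2.39) = 4386.40167…

4386.402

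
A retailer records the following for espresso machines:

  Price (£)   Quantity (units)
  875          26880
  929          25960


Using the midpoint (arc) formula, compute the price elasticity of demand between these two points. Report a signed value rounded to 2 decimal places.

%ΔQ = (25960 − 26880) / [(26880 + 25960)/2] = -920/26420 = -0.034822…
%ΔP = (929 − 875) / [(875 + 929)/2] = 54/902 = 0.059866…
Arc Ed = %ΔQ / %ΔP = (-920/26420) / (54/902) = -0.5816…

-0.58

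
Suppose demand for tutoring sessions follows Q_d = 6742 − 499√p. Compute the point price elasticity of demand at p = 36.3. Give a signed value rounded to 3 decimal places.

-0.402

dQ_d/dp = −499/(2√p) = -41.4111. At p = 36.3, Q_d = 3735.55.
Ed = (dQ_d/dp)·(p/Q_d) = (-41.4111) × (36.3/3735.55) = -0.40241…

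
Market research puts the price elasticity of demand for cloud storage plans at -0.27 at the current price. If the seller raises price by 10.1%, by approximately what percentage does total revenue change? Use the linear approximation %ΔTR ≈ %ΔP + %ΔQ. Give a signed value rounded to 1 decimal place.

+7.4%

%ΔQ ≈ Ed × %ΔP = (-0.27) × (+10.1%) = -2.7270%
%ΔTR ≈ %ΔP + %ΔQ = (+10.1%) + (-2.7270%) = +7.3730%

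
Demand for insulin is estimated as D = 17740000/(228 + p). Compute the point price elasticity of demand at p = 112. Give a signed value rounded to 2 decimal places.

dD/dp = −17740000/(228 + p)² = -153.46. At p = 112, D = 52176.5.
Ed = (dD/dp)·(p/D) = (-153.46) × (112/52176.5) = -0.3294…

-0.33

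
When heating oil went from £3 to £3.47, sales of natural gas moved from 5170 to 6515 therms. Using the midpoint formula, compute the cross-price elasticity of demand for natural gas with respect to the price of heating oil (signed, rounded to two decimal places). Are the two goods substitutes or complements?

%ΔQ_{natural gas} = (6515 − 5170)/avg = 1345/5842.5 = 0.230209…
%ΔP_{heating oil} = (3.47 − 3)/avg = 0.47/3.235 = 0.145285…
E_cross = (1345/5842.5) / (0.47/3.235) = 1.5845…
E_cross > 0 ⇒ the goods are substitutes.

1.58; substitutes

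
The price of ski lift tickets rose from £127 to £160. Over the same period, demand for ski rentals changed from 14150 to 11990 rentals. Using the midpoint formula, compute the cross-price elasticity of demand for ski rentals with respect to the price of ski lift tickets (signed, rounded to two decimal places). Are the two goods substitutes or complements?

-0.72; complements

%ΔQ_{ski rentals} = (11990 − 14150)/avg = -2160/13070 = -0.165263…
%ΔP_{ski lift tickets} = (160 − 127)/avg = 33/143.5 = 0.229965…
E_cross = (-2160/13070) / (33/143.5) = -0.7186…
E_cross < 0 ⇒ the goods are complements.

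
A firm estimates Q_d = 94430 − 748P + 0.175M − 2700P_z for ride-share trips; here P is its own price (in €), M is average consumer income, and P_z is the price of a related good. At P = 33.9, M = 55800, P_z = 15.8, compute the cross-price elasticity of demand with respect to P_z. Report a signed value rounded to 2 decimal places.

-1.18

At the given values, Q_d = 94430 − 748(33.9) + 0.175(55800) − 2700(15.8) = 36177.8.
∂Q_d/∂P_z = -2700.
E = (-2700) × (15.8/36177.8) = -1.1791…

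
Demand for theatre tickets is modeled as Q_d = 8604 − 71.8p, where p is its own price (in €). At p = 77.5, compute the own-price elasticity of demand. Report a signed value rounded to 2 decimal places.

At the given values, Q_d = 8604 − 71.8(77.5) = 3039.5.
∂Q_d/∂p = −71.8.
E = (-71.8) × (77.5/3039.5) = -1.8307…

-1.83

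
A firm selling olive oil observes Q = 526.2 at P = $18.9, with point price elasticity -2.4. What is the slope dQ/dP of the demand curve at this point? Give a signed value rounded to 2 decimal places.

Ed = (dQ/dP)·(P/Q) ⇒ dQ/dP = Ed·Q/P = (-2.4)·526.2/18.9 = -66.8190…

-66.82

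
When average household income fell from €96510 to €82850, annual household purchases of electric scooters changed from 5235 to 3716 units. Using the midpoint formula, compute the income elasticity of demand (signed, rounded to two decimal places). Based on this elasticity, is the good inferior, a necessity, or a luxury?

2.23; luxury

%ΔQ = (3716 − 5235)/[( 5235 + 3716)/2] = -1519/4475.5 = -0.339403…
%ΔIncome = (82850 − 96510)/[( 96510 + 82850)/2] = -13660/89680 = -0.152319…
E_income = (-1519/4475.5) / (-13660/89680) = 2.2282…
E_income > 1 ⇒ normal good, luxury.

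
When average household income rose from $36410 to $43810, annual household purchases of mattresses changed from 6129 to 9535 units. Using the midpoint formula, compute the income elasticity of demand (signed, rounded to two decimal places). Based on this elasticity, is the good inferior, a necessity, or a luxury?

%ΔQ = (9535 − 6129)/[( 6129 + 9535)/2] = 3406/7832 = 0.434882…
%ΔIncome = (43810 − 36410)/[( 36410 + 43810)/2] = 7400/40110 = 0.184492…
E_income = (3406/7832) / (7400/40110) = 2.3571…
E_income > 1 ⇒ normal good, luxury.

2.36; luxury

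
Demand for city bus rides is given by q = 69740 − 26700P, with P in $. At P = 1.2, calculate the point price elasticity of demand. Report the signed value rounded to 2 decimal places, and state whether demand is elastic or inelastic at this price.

dq/dP = −26700. At P = 1.2, q = 69740 − 26700(1.2) = 37700.
Ed = (dq/dP)·(P/q) = −26700 × (1.2/37700) = -0.8498…
|Ed| = 0.85 < 1, so demand is inelastic.

-0.85; inelastic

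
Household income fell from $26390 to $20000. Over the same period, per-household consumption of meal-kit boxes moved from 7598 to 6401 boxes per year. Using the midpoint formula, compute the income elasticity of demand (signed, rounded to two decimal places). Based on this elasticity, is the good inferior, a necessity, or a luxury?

0.62; necessity

%ΔQ = (6401 − 7598)/[( 7598 + 6401)/2] = -1197/6999.5 = -0.171012…
%ΔIncome = (20000 − 26390)/[( 26390 + 20000)/2] = -6390/23195 = -0.275490…
E_income = (-1197/6999.5) / (-6390/23195) = 0.6207…
0 < E_income < 1 ⇒ normal good, necessity.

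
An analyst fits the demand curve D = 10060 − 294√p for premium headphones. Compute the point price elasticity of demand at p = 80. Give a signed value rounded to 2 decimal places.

-0.18

dD/dp = −294/(2√p) = -16.4351. At p = 80, D = 7430.38.
Ed = (dD/dp)·(p/D) = (-16.4351) × (80/7430.38) = -0.1769…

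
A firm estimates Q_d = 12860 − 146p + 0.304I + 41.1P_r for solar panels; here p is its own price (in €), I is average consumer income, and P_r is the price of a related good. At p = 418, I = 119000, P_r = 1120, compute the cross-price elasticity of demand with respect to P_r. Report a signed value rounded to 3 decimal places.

1.352

At the given values, Q_d = 12860 − 146(418) + 0.304(119000) + 41.1(1120) = 34040.
∂Q_d/∂P_r = 41.1.
E = (41.1) × (1120/34040) = 1.35229…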